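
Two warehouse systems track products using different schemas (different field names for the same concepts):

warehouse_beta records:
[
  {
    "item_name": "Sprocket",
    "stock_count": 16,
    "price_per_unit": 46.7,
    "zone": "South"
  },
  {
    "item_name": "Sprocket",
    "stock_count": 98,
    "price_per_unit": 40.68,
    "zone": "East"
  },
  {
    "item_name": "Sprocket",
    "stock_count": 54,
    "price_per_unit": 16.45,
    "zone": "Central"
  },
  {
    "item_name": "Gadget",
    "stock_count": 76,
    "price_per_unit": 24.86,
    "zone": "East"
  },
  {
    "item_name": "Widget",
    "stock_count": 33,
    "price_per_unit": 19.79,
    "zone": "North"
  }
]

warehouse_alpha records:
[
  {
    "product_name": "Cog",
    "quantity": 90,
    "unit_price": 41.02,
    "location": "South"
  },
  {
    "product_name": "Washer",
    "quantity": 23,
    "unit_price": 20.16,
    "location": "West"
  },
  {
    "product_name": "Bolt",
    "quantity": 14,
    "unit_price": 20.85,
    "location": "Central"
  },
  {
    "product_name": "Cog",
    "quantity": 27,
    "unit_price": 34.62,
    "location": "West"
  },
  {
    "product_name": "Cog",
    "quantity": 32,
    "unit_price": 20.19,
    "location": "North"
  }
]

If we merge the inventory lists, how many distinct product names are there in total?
6

Schema mapping: "item_name" (warehouse_beta) = "product_name" (warehouse_alpha) = product name

Products in warehouse_beta: ['Gadget', 'Sprocket', 'Widget']
Products in warehouse_alpha: ['Bolt', 'Cog', 'Washer']

Union (unique products): ['Bolt', 'Cog', 'Gadget', 'Sprocket', 'Washer', 'Widget']
Count: 6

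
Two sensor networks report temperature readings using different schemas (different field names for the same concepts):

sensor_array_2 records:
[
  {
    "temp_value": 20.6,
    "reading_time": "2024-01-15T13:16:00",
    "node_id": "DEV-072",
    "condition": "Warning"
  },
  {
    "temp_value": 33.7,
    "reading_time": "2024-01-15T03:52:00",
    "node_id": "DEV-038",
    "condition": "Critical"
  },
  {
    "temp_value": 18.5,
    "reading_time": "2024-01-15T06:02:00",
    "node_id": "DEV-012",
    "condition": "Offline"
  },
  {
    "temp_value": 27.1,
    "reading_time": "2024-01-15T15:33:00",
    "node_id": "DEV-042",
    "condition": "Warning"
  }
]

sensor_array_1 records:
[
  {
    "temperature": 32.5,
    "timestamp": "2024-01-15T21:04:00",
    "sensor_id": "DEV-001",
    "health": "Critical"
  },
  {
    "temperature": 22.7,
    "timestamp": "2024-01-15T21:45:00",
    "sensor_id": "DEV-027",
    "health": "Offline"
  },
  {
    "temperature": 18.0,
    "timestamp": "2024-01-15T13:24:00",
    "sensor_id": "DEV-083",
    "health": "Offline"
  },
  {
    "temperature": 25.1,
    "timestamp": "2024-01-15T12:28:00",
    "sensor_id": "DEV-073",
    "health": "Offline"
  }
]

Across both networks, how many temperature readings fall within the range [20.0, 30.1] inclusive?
4

Schema mapping: "temp_value" (sensor_array_2) = "temperature" (sensor_array_1) = temperature

Readings in [20.0, 30.1] from sensor_array_2: 2
Readings in [20.0, 30.1] from sensor_array_1: 2

Total count: 2 + 2 = 4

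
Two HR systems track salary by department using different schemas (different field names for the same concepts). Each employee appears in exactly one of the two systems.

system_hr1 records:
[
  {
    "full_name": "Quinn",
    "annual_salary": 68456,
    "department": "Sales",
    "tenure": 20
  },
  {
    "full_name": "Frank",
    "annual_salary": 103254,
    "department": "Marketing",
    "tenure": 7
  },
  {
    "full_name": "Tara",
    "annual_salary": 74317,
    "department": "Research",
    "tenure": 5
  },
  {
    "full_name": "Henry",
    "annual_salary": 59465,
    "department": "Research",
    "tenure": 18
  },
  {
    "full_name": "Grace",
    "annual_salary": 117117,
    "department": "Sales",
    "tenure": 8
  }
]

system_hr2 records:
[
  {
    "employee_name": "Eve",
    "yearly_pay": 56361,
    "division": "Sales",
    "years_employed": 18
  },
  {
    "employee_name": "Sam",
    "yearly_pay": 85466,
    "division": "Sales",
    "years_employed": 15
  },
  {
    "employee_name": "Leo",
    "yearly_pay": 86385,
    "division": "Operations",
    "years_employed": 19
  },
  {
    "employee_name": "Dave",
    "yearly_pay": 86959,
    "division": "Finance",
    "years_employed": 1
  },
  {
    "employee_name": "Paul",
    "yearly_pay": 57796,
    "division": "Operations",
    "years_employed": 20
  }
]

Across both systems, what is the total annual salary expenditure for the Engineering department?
0

Schema mappings:
- "department" (system_hr1) = "division" (system_hr2) = department
- "annual_salary" (system_hr1) = "yearly_pay" (system_hr2) = salary

Engineering salaries from system_hr1: 0
Engineering salaries from system_hr2: 0

Total: 0 + 0 = 0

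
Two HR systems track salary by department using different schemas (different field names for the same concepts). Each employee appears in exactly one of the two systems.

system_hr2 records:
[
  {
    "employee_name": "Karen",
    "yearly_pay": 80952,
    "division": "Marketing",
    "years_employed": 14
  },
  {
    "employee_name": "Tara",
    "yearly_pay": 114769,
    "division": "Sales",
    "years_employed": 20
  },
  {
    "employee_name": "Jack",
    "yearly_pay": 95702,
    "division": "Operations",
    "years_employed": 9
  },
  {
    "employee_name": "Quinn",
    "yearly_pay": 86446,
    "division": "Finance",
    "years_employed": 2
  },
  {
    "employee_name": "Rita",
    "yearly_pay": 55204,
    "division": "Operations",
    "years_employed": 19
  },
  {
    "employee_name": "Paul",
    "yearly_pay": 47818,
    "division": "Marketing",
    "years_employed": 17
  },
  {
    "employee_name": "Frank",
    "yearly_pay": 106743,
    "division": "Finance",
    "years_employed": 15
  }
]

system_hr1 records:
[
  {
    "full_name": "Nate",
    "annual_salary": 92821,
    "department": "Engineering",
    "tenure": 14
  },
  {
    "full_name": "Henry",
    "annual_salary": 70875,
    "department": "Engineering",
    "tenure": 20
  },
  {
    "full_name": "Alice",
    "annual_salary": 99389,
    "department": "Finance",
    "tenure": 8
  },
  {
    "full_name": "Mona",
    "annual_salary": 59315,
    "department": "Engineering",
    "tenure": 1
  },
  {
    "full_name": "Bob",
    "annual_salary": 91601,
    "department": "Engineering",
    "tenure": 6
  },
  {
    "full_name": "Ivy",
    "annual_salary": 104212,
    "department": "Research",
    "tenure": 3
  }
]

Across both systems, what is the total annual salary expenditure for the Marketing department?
128770

Schema mappings:
- "division" (system_hr2) = "department" (system_hr1) = department
- "yearly_pay" (system_hr2) = "annual_salary" (system_hr1) = salary

Marketing salaries from system_hr2: 128770
Marketing salaries from system_hr1: 0

Total: 128770 + 0 = 128770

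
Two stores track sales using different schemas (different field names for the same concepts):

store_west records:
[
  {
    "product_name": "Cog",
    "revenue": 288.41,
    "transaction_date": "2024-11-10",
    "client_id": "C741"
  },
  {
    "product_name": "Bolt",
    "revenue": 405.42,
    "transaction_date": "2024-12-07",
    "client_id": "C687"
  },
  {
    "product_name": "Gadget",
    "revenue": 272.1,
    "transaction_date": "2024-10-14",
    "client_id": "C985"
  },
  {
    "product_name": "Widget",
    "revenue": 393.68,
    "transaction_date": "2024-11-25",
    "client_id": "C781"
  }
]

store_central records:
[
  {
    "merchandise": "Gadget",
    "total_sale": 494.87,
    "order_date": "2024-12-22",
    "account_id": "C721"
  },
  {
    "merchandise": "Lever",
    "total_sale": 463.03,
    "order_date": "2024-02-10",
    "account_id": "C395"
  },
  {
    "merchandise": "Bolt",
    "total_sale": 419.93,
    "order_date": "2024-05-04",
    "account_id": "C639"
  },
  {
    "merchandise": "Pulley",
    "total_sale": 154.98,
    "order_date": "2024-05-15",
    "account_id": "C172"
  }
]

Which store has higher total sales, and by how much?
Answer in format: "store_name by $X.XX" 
store_central by $173.20

Schema mapping: "revenue" (store_west) = "total_sale" (store_central) = sale amount

Total for store_west: 1359.61
Total for store_central: 1532.81

Difference: |1359.61 - 1532.81| = 173.20
store_central has higher sales by $173.20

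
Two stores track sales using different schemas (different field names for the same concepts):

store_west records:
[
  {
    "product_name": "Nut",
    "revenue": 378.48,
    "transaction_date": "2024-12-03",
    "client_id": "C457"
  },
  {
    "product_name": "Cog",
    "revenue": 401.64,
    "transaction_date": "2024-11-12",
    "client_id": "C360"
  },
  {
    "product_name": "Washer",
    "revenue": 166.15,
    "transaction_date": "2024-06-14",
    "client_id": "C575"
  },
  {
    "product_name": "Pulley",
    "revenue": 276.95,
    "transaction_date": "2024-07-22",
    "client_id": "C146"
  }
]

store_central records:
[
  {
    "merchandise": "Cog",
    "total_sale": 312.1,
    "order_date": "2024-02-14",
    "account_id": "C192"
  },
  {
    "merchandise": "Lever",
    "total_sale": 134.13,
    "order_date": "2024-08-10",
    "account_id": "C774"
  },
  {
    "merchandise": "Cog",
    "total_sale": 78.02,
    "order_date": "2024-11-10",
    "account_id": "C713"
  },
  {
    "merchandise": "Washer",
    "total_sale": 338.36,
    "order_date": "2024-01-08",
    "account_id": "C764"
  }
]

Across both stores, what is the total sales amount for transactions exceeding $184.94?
1707.53

Schema mapping: "revenue" (store_west) = "total_sale" (store_central) = sale amount

Sum of sales > $184.94 in store_west: 1057.07
Sum of sales > $184.94 in store_central: 650.46

Total: 1057.07 + 650.46 = 1707.53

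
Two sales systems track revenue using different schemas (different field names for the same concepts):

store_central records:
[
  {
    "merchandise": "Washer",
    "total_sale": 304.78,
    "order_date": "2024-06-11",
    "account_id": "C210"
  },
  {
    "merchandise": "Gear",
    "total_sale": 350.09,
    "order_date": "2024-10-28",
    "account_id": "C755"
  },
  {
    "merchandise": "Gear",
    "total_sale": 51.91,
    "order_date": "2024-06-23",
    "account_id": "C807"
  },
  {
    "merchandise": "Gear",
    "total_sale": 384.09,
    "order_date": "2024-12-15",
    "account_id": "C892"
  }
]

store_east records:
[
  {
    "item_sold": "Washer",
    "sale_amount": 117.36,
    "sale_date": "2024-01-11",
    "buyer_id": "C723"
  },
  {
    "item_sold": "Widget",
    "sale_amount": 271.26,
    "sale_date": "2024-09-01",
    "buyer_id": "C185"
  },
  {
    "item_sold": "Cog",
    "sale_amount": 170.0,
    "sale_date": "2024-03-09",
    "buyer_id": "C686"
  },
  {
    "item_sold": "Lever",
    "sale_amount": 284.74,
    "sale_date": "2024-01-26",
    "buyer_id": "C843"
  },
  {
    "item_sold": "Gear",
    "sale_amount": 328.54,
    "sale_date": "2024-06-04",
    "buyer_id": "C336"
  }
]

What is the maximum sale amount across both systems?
384.09

Reconcile: "total_sale" (store_central) = "sale_amount" (store_east) = sale amount

Maximum in store_central: 384.09
Maximum in store_east: 328.54

Overall maximum: max(384.09, 328.54) = 384.09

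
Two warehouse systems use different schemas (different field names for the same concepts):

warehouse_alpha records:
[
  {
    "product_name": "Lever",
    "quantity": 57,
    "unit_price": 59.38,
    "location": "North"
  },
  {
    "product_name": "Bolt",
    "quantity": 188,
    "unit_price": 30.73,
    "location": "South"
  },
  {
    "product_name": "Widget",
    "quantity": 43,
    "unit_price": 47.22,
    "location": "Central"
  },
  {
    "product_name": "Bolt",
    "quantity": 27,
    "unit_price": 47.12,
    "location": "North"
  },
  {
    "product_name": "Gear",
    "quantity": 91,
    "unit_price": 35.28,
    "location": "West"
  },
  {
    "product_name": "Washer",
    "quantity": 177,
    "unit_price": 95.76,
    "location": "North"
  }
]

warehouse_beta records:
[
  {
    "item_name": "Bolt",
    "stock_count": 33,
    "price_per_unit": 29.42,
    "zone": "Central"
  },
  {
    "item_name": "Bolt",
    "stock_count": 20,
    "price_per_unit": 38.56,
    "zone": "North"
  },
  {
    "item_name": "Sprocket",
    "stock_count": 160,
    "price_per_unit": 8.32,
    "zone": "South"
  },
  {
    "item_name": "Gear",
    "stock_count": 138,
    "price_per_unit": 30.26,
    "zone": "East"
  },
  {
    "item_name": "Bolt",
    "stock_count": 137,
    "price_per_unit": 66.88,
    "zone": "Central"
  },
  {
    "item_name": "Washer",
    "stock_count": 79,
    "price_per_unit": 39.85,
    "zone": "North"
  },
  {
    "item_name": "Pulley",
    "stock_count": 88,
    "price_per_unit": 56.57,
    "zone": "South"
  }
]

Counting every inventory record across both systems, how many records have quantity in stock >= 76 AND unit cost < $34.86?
3

Schema mappings:
- "quantity" (warehouse_alpha) = "stock_count" (warehouse_beta) = quantity
- "unit_price" (warehouse_alpha) = "price_per_unit" (warehouse_beta) = unit cost

Records meeting both conditions in warehouse_alpha: 1
Records meeting both conditions in warehouse_beta: 2

Total: 1 + 2 = 3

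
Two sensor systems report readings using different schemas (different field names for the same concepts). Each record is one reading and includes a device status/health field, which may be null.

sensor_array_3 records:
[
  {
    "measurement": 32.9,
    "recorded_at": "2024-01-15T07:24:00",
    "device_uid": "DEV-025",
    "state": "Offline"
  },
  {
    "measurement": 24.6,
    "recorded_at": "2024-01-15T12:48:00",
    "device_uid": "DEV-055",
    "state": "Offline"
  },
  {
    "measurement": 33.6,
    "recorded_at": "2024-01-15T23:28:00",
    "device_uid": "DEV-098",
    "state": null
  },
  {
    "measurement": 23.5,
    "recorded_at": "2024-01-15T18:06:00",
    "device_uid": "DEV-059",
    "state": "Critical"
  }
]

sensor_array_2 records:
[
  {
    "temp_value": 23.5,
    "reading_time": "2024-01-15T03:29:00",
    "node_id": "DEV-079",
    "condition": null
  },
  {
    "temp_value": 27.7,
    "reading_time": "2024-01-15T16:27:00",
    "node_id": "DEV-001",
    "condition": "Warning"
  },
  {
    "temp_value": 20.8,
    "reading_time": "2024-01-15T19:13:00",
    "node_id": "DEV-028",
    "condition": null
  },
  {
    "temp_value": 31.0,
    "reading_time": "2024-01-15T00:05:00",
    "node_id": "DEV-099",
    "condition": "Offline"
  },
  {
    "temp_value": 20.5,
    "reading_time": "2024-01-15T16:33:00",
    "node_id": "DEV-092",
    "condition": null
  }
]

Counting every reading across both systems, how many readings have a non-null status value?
5

Schema mapping: "state" (sensor_array_3) = "condition" (sensor_array_2) = status

Non-null in sensor_array_3: 3
Non-null in sensor_array_2: 2

Total non-null: 3 + 2 = 5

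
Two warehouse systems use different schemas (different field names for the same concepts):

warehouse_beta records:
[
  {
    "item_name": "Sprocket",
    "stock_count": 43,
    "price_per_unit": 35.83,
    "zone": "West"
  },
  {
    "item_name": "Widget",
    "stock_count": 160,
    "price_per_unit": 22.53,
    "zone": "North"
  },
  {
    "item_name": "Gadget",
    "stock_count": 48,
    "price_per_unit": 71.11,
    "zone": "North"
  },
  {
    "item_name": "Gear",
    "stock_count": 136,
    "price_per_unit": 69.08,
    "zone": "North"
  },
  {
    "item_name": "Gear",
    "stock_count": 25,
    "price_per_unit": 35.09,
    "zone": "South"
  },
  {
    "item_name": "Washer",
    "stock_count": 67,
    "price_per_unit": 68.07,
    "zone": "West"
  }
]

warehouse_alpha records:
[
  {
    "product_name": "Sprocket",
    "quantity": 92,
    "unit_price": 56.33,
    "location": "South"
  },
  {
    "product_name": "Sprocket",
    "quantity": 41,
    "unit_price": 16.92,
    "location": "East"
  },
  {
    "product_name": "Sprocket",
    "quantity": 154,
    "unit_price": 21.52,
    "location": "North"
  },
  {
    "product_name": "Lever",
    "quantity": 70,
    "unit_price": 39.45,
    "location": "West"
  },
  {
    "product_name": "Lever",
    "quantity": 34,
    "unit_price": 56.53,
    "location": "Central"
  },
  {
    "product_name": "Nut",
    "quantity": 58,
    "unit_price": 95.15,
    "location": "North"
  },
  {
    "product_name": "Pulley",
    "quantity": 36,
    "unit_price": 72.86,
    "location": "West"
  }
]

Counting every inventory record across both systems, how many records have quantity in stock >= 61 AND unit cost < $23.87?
2

Schema mappings:
- "stock_count" (warehouse_beta) = "quantity" (warehouse_alpha) = quantity
- "price_per_unit" (warehouse_beta) = "unit_price" (warehouse_alpha) = unit cost

Records meeting both conditions in warehouse_beta: 1
Records meeting both conditions in warehouse_alpha: 1

Total: 1 + 1 = 2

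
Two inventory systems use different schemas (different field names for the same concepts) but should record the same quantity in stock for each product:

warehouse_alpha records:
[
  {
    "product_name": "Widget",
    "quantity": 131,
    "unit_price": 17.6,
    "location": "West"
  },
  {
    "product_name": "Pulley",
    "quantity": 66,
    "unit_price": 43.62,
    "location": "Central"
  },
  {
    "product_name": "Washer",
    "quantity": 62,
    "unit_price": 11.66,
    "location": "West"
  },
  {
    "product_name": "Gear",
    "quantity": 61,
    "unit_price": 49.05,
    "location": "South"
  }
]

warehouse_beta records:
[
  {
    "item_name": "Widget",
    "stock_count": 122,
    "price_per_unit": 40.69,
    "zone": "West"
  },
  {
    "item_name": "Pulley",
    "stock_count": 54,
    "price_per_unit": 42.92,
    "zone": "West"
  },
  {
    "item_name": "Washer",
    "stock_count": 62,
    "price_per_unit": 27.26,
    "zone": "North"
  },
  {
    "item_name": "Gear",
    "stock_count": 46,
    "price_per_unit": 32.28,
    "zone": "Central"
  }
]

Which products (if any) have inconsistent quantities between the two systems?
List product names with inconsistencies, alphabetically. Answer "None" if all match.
Gear, Pulley, Widget

Schema mappings:
- "product_name" (warehouse_alpha) = "item_name" (warehouse_beta) = product name
- "quantity" (warehouse_alpha) = "stock_count" (warehouse_beta) = quantity

Comparison:
  Widget: 131 vs 122 - MISMATCH
  Pulley: 66 vs 54 - MISMATCH
  Washer: 62 vs 62 - MATCH
  Gear: 61 vs 46 - MISMATCH

Products with inconsistencies: Gear, Pulley, Widget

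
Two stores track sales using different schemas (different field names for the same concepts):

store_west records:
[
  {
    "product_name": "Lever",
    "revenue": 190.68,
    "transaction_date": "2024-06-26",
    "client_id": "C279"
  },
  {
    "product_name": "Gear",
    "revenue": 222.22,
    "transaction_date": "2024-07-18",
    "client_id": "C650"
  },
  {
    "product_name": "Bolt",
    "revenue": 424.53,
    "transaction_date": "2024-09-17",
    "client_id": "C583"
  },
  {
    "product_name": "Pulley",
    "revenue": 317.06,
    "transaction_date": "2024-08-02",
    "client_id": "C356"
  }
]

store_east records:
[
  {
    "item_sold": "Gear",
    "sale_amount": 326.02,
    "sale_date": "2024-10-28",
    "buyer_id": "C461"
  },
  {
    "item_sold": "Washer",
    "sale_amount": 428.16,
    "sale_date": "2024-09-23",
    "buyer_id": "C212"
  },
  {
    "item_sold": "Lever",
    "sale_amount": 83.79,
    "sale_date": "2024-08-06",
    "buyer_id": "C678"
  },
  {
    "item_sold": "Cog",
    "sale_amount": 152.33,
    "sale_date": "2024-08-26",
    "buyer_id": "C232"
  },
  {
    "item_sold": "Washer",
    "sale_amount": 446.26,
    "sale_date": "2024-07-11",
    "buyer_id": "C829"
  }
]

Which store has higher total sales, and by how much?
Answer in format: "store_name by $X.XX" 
store_east by $282.07

Schema mapping: "revenue" (store_west) = "sale_amount" (store_east) = sale amount

Total for store_west: 1154.49
Total for store_east: 1436.56

Difference: |1154.49 - 1436.56| = 282.07
store_east has higher sales by $282.07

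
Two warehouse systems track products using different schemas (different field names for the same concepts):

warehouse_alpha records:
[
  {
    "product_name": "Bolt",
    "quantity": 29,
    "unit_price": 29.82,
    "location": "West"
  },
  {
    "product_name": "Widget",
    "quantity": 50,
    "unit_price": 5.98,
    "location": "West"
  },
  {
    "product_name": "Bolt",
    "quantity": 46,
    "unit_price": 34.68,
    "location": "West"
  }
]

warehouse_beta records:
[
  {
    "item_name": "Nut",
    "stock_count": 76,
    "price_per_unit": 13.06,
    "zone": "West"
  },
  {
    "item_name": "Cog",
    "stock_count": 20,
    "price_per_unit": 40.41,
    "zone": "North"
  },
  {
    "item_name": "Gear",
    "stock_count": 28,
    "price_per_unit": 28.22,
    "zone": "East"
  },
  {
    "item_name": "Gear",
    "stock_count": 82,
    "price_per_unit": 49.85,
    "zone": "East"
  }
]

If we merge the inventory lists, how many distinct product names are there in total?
5

Schema mapping: "product_name" (warehouse_alpha) = "item_name" (warehouse_beta) = product name

Products in warehouse_alpha: ['Bolt', 'Widget']
Products in warehouse_beta: ['Cog', 'Gear', 'Nut']

Union (unique products): ['Bolt', 'Cog', 'Gear', 'Nut', 'Widget']
Count: 5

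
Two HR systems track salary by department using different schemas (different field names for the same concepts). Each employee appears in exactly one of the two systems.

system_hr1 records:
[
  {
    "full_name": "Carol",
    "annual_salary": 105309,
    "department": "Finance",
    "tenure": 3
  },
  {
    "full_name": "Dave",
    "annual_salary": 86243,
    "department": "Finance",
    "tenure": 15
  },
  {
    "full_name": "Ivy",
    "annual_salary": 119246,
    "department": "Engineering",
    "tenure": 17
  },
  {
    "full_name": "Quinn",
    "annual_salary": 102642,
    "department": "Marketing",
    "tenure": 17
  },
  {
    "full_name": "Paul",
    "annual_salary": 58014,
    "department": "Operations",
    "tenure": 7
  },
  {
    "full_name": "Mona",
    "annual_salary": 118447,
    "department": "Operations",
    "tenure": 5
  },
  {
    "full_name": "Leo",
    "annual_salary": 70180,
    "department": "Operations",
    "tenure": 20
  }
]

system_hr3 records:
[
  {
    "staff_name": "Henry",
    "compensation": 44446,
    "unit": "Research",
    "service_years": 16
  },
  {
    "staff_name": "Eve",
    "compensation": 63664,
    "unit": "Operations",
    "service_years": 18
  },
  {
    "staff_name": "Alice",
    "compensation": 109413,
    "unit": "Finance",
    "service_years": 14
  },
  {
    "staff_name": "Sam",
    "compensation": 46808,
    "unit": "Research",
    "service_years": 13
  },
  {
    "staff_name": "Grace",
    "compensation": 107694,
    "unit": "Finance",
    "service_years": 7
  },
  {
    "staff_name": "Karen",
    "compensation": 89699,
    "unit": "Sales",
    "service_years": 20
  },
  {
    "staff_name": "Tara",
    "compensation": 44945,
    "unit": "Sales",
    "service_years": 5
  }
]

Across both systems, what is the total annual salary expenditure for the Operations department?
310305

Schema mappings:
- "department" (system_hr1) = "unit" (system_hr3) = department
- "annual_salary" (system_hr1) = "compensation" (system_hr3) = salary

Operations salaries from system_hr1: 246641
Operations salaries from system_hr3: 63664

Total: 246641 + 63664 = 310305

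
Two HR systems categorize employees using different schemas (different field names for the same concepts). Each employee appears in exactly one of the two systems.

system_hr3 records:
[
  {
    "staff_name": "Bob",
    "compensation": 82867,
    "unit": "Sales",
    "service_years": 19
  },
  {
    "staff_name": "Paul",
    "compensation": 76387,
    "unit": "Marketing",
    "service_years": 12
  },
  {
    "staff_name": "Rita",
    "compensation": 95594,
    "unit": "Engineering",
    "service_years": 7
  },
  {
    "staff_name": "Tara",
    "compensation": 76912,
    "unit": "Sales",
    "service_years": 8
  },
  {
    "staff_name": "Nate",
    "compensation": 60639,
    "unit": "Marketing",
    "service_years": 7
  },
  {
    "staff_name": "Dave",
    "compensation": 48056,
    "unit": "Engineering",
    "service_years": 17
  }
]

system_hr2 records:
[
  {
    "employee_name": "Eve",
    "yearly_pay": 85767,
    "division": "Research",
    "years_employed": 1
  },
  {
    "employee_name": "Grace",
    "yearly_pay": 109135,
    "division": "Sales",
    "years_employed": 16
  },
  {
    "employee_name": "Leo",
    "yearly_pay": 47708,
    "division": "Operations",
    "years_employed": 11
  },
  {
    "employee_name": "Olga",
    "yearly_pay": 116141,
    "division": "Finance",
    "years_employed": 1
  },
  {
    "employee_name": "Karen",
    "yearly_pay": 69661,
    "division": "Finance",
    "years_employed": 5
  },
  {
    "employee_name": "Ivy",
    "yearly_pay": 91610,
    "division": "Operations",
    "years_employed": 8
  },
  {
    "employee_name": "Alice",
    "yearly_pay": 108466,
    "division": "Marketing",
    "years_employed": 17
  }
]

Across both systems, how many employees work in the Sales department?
3

Schema mapping: "unit" (system_hr3) = "division" (system_hr2) = department

Sales employees in system_hr3: 2
Sales employees in system_hr2: 1

Total in Sales: 2 + 1 = 3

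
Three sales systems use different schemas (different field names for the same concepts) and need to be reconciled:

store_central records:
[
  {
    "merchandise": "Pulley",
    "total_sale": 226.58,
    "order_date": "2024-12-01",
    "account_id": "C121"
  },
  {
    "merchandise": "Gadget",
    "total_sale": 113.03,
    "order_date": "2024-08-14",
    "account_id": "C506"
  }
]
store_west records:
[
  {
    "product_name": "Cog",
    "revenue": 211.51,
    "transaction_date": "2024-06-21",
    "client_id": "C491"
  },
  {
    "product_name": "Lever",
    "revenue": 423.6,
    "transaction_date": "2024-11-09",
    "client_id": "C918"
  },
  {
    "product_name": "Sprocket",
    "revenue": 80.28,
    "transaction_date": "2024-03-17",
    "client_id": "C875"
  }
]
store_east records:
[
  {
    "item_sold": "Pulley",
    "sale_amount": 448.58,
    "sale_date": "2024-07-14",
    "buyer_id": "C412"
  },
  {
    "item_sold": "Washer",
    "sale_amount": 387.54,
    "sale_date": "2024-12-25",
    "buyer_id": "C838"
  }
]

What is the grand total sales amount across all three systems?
1891.12

Schema reconciliation - all amount fields map to sale amount:

store_central (total_sale): 339.61
store_west (revenue): 715.39
store_east (sale_amount): 836.12

Grand total: 1891.12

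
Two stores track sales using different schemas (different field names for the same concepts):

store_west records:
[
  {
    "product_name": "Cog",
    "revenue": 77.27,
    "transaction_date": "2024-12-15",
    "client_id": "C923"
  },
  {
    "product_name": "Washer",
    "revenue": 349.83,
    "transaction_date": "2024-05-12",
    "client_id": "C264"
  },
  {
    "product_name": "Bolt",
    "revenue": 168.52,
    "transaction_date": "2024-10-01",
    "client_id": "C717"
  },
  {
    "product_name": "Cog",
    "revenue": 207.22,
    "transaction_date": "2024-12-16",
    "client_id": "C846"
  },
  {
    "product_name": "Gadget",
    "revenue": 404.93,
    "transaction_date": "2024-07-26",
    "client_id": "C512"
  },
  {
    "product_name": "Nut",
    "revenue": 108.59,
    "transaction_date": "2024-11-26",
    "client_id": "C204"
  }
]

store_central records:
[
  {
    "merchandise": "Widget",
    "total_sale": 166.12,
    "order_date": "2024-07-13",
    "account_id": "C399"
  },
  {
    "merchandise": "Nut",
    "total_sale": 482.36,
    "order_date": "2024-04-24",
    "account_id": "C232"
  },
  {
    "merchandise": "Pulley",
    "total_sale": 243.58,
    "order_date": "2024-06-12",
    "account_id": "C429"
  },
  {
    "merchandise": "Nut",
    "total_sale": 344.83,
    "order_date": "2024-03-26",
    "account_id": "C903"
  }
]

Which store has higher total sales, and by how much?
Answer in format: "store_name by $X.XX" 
store_west by $79.47

Schema mapping: "revenue" (store_west) = "total_sale" (store_central) = sale amount

Total for store_west: 1316.36
Total for store_central: 1236.89

Difference: |1316.36 - 1236.89| = 79.47
store_west has higher sales by $79.47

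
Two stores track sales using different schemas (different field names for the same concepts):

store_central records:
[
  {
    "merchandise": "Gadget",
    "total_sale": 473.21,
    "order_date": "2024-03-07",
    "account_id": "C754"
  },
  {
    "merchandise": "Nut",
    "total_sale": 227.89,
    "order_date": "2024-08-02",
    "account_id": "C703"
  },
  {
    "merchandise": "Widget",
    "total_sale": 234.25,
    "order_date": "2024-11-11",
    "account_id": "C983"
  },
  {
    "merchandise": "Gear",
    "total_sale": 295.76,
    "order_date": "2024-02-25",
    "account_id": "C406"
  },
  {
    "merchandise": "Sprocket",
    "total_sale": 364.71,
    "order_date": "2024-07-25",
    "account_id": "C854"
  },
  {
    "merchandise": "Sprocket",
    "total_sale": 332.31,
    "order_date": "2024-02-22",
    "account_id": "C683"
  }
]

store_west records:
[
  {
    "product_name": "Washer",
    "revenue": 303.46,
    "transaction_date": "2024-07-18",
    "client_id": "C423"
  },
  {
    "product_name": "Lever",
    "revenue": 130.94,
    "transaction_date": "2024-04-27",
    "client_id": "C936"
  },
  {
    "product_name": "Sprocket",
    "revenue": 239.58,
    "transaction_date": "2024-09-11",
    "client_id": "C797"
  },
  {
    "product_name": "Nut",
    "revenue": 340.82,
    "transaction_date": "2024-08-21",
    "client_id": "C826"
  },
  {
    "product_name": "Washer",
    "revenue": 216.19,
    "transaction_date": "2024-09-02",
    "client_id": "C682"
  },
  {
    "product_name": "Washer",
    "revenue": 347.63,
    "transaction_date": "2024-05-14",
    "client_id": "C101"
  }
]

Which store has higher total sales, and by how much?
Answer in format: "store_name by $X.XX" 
store_central by $349.51

Schema mapping: "total_sale" (store_central) = "revenue" (store_west) = sale amount

Total for store_central: 1928.13
Total for store_west: 1578.62

Difference: |1928.13 - 1578.62| = 349.51
store_central has higher sales by $349.51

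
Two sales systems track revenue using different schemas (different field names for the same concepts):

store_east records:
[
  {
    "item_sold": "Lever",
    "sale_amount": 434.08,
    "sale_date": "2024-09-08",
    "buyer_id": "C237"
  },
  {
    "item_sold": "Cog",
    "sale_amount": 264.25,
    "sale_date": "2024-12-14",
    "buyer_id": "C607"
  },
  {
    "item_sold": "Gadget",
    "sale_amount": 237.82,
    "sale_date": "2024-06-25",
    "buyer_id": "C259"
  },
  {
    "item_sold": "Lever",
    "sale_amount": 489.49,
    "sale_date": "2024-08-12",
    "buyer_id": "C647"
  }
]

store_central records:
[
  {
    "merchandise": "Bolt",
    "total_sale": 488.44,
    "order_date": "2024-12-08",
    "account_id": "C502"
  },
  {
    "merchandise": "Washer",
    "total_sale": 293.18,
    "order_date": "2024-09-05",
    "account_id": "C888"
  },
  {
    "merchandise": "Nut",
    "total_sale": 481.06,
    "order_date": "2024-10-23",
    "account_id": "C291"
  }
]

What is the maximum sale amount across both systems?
489.49

Reconcile: "sale_amount" (store_east) = "total_sale" (store_central) = sale amount

Maximum in store_east: 489.49
Maximum in store_central: 488.44

Overall maximum: max(489.49, 488.44) = 489.49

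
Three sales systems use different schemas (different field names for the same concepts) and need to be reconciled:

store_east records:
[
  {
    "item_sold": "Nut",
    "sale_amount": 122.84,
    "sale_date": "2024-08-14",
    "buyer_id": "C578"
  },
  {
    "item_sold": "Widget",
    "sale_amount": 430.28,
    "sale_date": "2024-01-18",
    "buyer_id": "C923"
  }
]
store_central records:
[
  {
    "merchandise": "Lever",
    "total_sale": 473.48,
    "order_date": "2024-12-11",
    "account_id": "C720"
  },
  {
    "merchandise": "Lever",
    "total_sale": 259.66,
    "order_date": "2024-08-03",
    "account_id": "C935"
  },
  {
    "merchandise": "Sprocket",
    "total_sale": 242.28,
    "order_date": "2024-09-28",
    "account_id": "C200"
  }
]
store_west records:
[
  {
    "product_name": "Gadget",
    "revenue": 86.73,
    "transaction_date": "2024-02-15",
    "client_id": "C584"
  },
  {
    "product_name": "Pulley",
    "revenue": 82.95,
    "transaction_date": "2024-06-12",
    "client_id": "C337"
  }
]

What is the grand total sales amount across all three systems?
1698.22

Schema reconciliation - all amount fields map to sale amount:

store_east (sale_amount): 553.12
store_central (total_sale): 975.42
store_west (revenue): 169.68

Grand total: 1698.22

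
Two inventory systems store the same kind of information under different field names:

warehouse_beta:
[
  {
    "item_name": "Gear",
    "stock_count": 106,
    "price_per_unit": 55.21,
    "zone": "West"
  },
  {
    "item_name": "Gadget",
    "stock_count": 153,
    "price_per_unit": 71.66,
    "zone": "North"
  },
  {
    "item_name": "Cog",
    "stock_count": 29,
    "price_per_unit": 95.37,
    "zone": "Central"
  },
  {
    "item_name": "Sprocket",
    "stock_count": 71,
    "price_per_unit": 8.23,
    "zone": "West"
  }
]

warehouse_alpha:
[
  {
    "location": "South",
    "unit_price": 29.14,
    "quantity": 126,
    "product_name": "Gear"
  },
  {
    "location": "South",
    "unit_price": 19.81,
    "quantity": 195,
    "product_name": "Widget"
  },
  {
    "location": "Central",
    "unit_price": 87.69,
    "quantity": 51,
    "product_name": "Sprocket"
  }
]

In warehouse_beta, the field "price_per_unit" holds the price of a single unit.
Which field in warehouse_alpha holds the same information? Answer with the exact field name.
unit_price

In warehouse_beta, "price_per_unit" holds the price of a single unit.
The fields in warehouse_alpha are: "location", "unit_price", "quantity", "product_name".
"unit_price" is the match: the name refers to the same concept and its values are decimal currency amounts (e.g. 29.14, 19.81).
The other fields ("location", "quantity", "product_name") hold different kinds of data.

So "price_per_unit" in warehouse_beta corresponds to "unit_price" in warehouse_alpha.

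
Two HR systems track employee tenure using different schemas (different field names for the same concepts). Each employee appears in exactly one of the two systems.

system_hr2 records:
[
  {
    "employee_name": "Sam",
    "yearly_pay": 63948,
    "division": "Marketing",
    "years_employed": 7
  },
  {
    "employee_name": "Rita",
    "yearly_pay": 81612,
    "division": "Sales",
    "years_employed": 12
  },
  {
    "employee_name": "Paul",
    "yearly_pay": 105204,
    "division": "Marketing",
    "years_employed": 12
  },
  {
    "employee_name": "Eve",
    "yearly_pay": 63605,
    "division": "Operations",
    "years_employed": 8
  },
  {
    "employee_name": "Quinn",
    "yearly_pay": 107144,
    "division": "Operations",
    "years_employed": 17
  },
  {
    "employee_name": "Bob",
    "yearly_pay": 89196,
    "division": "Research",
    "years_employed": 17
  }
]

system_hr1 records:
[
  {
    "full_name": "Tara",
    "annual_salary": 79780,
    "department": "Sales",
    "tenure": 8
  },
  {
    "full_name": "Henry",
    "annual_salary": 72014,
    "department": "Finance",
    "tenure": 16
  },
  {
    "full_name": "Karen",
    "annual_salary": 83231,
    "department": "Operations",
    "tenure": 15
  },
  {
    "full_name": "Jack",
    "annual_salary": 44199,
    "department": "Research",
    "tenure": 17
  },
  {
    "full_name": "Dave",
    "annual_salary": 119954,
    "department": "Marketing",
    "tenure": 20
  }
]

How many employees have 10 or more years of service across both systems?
8

Reconcile schemas: "years_employed" (system_hr2) = "tenure" (system_hr1) = years of service

From system_hr2: 4 employees with >= 10 years
From system_hr1: 4 employees with >= 10 years

Total: 4 + 4 = 8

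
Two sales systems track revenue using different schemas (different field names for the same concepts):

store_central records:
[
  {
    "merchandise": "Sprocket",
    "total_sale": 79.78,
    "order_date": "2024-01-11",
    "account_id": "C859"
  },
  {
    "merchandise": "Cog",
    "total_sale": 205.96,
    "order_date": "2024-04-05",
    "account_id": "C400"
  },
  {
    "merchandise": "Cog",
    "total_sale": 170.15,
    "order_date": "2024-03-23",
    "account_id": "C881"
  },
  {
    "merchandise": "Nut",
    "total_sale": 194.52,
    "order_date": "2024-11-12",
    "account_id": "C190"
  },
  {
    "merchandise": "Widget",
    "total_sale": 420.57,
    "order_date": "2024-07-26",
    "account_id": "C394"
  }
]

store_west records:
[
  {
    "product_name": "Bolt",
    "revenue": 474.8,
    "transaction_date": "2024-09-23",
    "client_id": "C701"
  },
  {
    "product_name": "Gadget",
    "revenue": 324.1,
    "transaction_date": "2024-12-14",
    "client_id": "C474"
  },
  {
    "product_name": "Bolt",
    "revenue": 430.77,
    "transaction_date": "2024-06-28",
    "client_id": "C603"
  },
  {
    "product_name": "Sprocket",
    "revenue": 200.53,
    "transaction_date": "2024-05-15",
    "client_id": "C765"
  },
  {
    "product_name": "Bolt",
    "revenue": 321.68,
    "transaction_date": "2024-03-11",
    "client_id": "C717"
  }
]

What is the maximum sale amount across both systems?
474.8

Reconcile: "total_sale" (store_central) = "revenue" (store_west) = sale amount

Maximum in store_central: 420.57
Maximum in store_west: 474.8

Overall maximum: max(420.57, 474.8) = 474.8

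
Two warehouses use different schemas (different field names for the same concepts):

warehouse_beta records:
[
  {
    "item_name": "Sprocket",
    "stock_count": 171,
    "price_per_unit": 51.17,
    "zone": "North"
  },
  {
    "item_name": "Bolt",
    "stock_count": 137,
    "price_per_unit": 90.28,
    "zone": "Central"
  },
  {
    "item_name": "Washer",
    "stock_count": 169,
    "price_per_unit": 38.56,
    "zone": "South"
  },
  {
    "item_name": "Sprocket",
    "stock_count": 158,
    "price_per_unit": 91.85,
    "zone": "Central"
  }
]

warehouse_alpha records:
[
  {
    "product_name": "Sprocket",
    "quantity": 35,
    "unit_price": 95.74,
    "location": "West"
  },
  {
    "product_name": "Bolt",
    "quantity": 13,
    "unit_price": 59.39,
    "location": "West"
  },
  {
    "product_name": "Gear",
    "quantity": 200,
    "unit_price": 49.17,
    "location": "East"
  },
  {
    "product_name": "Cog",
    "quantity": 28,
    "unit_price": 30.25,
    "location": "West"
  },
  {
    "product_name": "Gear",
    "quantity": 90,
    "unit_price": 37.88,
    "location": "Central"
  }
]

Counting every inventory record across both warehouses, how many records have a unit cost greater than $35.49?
8

Schema mapping: "price_per_unit" (warehouse_beta) = "unit_price" (warehouse_alpha) = unit cost

Records > $35.49 in warehouse_beta: 4
Records > $35.49 in warehouse_alpha: 4

Total count: 4 + 4 = 8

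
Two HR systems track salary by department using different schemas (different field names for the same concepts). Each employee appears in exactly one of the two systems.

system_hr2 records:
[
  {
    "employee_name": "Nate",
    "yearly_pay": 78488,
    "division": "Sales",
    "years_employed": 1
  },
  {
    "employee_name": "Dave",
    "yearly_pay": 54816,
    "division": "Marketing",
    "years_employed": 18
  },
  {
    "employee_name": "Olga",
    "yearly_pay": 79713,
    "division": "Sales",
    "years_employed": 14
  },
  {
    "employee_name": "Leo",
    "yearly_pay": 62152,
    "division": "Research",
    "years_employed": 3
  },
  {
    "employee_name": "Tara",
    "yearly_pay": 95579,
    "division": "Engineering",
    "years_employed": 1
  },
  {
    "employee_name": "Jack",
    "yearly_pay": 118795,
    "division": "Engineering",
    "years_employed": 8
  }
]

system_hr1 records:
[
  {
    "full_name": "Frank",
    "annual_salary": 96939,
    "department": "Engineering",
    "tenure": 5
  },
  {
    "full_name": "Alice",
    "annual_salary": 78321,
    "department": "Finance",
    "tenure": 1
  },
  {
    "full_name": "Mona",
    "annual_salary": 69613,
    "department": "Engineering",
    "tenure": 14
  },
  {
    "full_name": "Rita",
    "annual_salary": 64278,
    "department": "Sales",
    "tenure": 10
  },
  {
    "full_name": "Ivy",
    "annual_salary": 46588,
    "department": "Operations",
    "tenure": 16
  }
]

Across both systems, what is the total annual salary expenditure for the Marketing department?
54816

Schema mappings:
- "division" (system_hr2) = "department" (system_hr1) = department
- "yearly_pay" (system_hr2) = "annual_salary" (system_hr1) = salary

Marketing salaries from system_hr2: 54816
Marketing salaries from system_hr1: 0

Total: 54816 + 0 = 54816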